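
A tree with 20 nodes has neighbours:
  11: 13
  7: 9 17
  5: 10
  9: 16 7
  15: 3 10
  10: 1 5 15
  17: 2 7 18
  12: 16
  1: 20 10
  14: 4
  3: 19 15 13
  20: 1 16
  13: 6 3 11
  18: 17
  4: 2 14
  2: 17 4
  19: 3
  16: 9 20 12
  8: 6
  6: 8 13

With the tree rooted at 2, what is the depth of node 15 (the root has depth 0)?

8

Path from 2 to 15: 2 → 17 → 7 → 9 → 16 → 20 → 1 → 10 → 15, which has 8 edges.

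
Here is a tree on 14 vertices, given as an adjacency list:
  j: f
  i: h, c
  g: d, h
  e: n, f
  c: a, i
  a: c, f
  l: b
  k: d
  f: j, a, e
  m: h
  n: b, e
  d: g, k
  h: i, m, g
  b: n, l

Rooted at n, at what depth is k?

n–e–f–a–c–i–h–g–d–k — 9 edges.

9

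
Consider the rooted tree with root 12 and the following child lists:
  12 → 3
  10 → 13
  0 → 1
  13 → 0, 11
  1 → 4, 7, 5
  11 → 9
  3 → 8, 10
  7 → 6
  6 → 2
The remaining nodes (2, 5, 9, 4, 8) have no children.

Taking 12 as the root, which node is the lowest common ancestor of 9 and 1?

13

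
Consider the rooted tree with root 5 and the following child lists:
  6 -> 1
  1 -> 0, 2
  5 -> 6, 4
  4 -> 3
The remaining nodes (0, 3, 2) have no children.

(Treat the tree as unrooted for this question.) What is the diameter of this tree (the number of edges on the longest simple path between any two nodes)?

5

A longest path is 0 – 1 – 6 – 5 – 4 – 3, with 5 edges.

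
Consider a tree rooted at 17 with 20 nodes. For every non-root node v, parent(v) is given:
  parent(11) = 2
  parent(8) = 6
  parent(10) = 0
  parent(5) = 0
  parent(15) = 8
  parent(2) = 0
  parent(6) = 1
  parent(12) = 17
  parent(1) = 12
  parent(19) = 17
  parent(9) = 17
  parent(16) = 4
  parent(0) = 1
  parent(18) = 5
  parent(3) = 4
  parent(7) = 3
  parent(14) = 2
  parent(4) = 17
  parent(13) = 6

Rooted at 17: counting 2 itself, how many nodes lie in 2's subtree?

The subtree rooted at 2 contains: 2, 14, 11 — 3 nodes.

3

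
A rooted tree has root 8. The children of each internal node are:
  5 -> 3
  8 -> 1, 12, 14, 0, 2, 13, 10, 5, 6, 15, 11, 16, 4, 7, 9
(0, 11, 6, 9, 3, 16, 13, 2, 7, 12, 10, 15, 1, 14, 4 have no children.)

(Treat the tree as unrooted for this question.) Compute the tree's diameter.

BFS from 3 reaches 0 last, at distance 3; BFS from 0 confirms no node is farther.
Path: 3-5-8-0.

3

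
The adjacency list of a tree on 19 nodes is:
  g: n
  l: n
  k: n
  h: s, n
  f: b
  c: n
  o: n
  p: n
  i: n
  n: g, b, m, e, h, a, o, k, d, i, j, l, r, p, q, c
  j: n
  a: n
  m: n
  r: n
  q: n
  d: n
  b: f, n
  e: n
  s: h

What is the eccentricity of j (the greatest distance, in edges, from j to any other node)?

3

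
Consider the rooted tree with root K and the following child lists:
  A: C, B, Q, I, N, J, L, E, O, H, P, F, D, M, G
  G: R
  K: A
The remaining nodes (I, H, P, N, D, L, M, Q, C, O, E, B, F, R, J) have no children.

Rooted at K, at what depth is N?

2

K–A–N — 2 edges.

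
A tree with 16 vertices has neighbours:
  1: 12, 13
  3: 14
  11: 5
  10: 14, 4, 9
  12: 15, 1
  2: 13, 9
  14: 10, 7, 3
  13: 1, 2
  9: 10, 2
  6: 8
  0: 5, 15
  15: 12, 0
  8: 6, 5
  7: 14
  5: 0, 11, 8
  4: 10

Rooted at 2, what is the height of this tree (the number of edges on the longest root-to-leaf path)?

6 sits deepest: 2 → 13 → 1 → 12 → 15 → 0 → 5 → 8 → 6 — 8 edges from the root.

8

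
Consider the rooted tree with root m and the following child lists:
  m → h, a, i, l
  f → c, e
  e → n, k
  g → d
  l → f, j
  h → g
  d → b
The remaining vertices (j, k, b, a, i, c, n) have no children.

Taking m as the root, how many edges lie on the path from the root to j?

2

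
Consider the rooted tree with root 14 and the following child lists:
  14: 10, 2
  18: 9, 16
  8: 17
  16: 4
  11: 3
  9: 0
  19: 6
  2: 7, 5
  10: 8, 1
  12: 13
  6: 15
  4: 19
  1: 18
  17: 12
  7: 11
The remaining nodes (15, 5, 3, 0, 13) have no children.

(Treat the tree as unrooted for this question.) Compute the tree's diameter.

BFS from 15 reaches 3 last, at distance 12; BFS from 3 confirms no node is farther.
Path: 15 – 6 – 19 – 4 – 16 – 18 – 1 – 10 – 14 – 2 – 7 – 11 – 3.

12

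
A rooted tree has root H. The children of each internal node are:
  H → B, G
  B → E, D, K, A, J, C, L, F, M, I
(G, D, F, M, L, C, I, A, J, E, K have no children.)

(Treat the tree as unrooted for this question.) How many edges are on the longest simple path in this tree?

Starting from G, a farthest node is M at distance 3.
One longest path: G-H-B-M.
So the diameter is 3.

3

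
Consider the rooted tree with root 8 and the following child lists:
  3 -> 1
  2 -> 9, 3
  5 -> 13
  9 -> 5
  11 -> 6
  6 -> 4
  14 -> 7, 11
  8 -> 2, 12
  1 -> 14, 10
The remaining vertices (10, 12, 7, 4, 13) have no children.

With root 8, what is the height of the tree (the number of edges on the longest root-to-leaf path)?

The longest root-to-leaf path is 8 – 2 – 3 – 1 – 14 – 11 – 6 – 4 (7 edges).

7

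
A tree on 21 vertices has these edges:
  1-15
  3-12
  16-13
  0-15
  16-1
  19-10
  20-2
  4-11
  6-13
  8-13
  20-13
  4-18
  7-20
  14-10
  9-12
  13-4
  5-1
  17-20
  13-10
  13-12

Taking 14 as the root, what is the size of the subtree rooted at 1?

The subtree rooted at 1 contains: 1, 15, 5, 0 — 4 nodes.

4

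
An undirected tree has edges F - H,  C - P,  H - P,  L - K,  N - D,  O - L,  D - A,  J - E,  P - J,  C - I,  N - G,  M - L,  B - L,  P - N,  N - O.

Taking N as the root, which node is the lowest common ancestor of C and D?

Ancestors of C (toward the root): C, P, N.
Ancestors of D: D, N.
The deepest node appearing in both lists is N.

N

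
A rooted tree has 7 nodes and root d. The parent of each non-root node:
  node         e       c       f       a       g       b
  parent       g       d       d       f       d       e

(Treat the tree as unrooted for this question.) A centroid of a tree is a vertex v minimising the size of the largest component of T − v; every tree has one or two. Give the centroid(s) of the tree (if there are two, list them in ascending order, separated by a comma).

If d is removed the pieces have sizes 3, 2, 1, all ≤ ⌊7/2⌋ = 3.
Every other node leaves some component of size > 3, so the centroid is unique.

d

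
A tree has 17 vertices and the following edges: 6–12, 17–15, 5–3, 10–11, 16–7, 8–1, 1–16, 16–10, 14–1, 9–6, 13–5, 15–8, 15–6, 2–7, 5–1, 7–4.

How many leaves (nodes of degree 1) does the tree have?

9

Exactly 9 nodes have a single neighbour: 2, 3, 4, 9, 11, 12, 13, 14, 17.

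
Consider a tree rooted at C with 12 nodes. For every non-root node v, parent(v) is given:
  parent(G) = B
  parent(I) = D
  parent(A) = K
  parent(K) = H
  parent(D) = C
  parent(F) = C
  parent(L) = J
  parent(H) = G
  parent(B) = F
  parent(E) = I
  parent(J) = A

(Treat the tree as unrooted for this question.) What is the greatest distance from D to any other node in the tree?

9

The node farthest from D is L, via D–C–F–B–G–H–K–A–J–L — 9 edges.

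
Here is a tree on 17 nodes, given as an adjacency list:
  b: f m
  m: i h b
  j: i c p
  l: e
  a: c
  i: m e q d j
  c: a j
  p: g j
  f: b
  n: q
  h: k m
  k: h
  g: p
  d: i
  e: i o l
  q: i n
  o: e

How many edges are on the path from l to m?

3

The path is l – e – i – m, which has 3 edges.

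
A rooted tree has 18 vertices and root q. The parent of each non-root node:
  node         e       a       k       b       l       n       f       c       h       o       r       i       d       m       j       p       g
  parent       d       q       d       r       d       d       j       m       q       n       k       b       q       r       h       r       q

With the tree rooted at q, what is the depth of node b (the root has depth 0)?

Climbing from b to the root: b–r–k–d–q. That's 4 steps.

4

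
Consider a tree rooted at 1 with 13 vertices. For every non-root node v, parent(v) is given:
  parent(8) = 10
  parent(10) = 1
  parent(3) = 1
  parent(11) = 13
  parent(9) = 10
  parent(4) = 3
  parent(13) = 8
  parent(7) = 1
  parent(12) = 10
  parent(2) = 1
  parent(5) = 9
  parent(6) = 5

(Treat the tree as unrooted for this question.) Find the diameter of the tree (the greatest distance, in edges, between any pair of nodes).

6

Starting from 6, a farthest node is 4 at distance 6.
One longest path: 6-5-9-10-1-3-4.
So the diameter is 6.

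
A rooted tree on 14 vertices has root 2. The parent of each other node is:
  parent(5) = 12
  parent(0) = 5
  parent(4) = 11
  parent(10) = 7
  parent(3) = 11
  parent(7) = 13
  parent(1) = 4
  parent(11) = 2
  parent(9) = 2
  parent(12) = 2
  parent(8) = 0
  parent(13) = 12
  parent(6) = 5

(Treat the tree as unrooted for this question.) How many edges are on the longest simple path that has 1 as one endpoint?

7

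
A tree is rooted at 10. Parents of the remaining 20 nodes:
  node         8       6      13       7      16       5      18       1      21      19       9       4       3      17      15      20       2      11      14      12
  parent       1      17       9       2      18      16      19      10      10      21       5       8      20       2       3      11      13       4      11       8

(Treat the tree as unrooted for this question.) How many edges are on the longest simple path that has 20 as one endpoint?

Distances from 20 peak at 15, attained at 6.
20–11–4–8–1–10–21–19–18–16–5–9–13–2–17–6

15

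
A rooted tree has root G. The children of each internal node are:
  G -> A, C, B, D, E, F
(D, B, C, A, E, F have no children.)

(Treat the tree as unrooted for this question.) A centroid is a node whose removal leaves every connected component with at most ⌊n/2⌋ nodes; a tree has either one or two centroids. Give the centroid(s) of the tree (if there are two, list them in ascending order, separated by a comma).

G

Delete G: the remaining components have sizes 1, 1, 1, 1, 1, 1. Max 1 ≤ 3, so G is a centroid.
No neighbour of G does as well, so G is the unique centroid.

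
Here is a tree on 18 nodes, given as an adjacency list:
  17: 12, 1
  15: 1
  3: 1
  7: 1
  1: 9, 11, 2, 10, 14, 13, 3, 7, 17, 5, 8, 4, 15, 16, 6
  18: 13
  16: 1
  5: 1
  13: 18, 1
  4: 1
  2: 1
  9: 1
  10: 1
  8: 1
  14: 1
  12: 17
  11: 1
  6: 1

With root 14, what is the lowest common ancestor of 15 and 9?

1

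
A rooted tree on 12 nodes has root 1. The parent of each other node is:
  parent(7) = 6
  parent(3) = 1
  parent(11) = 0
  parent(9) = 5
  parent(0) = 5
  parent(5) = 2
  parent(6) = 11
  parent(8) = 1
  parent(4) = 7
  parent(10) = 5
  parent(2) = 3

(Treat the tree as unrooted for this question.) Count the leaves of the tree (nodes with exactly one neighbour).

4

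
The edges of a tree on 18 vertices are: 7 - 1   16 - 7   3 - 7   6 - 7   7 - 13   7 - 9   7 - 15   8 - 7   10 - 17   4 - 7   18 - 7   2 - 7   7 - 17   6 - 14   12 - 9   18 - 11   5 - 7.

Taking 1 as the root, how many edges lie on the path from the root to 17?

2

Climbing from 17 to the root: 17 → 7 → 1. That's 2 steps.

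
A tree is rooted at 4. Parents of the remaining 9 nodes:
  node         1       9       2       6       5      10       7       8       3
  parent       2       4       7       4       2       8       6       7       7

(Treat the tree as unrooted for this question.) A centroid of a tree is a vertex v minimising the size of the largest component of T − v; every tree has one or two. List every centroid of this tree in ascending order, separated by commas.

7

Delete 7: the remaining components have sizes 3, 3, 2, 1. Max 3 ≤ 5, so 7 is a centroid.
Every other node leaves some component of size > 5, so the centroid is unique.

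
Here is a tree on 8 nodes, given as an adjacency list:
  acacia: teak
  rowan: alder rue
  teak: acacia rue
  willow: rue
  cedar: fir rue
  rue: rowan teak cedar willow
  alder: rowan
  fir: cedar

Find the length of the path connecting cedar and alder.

Walking from cedar: cedar–rue–rowan–alder. Length 3.

3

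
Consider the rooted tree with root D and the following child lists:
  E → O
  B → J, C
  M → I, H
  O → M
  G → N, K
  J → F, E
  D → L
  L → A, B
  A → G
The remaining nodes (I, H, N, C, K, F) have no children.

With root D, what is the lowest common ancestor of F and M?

J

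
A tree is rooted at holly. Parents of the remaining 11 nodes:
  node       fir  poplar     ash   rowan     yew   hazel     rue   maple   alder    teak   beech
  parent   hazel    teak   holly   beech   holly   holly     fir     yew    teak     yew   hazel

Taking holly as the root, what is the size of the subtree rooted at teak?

3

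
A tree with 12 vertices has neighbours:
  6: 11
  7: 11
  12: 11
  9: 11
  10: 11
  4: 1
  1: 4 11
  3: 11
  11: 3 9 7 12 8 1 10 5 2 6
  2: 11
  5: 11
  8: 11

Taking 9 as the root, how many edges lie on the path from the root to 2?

Climbing from 2 to the root: 2 – 11 – 9. That's 2 steps.

2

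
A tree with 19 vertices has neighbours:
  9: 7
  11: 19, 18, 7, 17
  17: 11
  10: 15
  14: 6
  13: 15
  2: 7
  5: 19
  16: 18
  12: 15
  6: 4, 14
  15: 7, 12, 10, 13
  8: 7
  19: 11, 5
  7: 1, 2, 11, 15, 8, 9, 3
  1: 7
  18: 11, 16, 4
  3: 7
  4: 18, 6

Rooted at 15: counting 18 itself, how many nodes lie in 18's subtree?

5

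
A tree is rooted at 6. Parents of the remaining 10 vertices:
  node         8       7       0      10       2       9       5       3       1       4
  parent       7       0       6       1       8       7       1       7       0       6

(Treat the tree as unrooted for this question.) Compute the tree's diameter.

A longest path is 4–6–0–7–8–2, with 5 edges.

5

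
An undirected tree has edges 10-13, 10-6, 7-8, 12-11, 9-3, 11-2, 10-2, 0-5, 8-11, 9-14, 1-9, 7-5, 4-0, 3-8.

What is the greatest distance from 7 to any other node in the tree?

5

Distances from 7 peak at 5, attained at 13 (6 also at distance 5).
7-8-11-2-10-13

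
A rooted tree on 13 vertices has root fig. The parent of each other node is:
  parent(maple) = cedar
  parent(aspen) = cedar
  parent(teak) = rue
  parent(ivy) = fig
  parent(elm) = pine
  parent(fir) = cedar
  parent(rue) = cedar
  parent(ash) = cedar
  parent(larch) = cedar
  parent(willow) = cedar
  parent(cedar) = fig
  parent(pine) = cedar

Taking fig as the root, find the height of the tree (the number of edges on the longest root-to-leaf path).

teak sits deepest: fig – cedar – rue – teak — 3 edges from the root.

3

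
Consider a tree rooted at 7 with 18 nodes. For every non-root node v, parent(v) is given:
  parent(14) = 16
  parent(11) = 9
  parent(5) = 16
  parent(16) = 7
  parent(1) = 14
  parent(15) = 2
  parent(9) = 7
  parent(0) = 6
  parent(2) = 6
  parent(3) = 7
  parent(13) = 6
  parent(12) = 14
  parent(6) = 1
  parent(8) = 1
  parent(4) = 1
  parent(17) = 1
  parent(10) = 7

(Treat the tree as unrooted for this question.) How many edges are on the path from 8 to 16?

The path is 8 - 1 - 14 - 16, which has 3 edges.

3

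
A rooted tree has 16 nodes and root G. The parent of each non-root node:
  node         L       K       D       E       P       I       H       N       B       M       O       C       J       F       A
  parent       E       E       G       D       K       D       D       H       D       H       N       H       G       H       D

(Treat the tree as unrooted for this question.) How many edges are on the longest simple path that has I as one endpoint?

A farthest node from I is O (P also at distance 4).
The path I–D–H–N–O has 4 edges.

4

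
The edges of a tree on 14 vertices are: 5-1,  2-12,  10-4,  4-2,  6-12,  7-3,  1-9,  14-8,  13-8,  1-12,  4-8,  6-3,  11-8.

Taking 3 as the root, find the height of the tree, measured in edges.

14 sits deepest: 3–6–12–2–4–8–14 — 6 edges from the root.

6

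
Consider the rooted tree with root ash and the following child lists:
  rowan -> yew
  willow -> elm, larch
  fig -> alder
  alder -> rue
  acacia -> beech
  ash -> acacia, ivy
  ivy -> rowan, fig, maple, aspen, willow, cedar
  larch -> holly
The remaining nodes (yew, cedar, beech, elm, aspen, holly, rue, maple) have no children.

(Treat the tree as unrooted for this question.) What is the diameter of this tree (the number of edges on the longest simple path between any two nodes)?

BFS from beech reaches holly last, at distance 6; BFS from holly confirms no node is farther.
Path: beech-acacia-ash-ivy-willow-larch-holly.

6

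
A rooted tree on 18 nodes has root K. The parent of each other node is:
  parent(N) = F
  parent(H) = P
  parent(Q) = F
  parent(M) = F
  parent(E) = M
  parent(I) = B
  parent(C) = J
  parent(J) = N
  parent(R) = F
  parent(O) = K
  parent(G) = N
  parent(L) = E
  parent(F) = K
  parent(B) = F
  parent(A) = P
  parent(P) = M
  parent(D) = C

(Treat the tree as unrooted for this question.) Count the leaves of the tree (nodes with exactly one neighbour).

Degree-1 nodes: A, D, G, H, I, L, O, Q, R — 9 of them.

9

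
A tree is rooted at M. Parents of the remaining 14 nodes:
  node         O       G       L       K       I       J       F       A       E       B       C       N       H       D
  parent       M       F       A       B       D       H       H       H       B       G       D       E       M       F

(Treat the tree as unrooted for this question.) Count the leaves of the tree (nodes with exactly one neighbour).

7

Degree-1 nodes: C, I, J, K, L, N, O — 7 of them.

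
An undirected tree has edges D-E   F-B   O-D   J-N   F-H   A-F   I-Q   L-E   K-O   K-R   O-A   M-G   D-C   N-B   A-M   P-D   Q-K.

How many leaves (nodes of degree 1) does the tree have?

The leaves are C, G, H, I, J, L, P, R.
That is 8 leaves.

8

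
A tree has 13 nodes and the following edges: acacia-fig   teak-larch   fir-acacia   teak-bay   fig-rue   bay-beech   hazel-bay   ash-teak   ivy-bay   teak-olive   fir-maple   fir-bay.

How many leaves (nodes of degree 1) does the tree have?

The leaves are ash, beech, hazel, ivy, larch, maple, olive, rue.
That is 8 leaves.

8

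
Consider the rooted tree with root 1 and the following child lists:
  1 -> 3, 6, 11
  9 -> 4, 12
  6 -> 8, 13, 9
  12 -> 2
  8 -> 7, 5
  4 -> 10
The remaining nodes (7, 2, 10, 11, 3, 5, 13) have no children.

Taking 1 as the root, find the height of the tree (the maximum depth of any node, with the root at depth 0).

4

A deepest node is 10, reached by 1–6–9–4–10.
That path has 4 edges, so the height is 4.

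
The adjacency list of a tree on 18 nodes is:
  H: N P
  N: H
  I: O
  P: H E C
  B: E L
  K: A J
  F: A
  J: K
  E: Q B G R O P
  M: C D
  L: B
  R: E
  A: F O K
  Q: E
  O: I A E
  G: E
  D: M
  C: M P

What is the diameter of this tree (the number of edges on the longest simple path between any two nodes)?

A longest path is J–K–A–O–E–P–C–M–D, with 8 edges.

8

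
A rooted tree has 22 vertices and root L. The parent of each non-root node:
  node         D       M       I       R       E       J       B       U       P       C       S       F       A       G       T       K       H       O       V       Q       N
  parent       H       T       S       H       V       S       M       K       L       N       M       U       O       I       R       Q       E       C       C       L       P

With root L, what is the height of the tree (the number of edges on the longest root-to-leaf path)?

The longest root-to-leaf path is L–P–N–C–V–E–H–R–T–M–S–I–G (12 edges).

12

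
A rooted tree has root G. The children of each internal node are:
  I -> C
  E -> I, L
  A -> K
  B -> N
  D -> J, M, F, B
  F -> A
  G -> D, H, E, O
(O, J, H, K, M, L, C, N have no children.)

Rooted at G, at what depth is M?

Climbing from M to the root: M → D → G. That's 2 steps.

2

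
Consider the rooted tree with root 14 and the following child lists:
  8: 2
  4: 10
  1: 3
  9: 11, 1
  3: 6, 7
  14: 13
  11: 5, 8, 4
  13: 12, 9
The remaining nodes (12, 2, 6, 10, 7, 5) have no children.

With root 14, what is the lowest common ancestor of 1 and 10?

Ancestors of 1 (toward the root): 1, 9, 13, 14.
Ancestors of 10: 10, 4, 11, 9, 13, 14.
The deepest node appearing in both lists is 9.

9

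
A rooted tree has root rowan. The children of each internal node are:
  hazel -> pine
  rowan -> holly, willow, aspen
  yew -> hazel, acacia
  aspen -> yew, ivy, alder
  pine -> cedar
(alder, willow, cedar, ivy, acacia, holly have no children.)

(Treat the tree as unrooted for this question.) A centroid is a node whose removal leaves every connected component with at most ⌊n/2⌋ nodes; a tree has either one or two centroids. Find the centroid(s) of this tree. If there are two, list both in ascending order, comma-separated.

Delete aspen: the remaining components have sizes 5, 3, 1, 1. Max 5 ≤ 5, so aspen is a centroid.
No neighbour of aspen does as well, so aspen is the unique centroid.

aspen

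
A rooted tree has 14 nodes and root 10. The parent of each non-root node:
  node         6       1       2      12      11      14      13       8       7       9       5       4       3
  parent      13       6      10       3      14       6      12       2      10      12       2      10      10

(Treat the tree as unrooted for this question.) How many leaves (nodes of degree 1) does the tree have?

7

Exactly 7 nodes have a single neighbour: 1, 4, 5, 7, 8, 9, 11.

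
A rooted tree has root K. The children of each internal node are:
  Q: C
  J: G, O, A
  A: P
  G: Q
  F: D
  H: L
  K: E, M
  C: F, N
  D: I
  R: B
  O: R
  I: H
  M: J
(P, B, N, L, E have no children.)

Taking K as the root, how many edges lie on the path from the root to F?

6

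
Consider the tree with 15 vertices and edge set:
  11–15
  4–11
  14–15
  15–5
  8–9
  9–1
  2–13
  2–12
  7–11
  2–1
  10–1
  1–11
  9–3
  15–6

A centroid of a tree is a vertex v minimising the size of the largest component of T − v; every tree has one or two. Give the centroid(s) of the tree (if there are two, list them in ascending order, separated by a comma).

1

If 1 is removed the pieces have sizes 7, 3, 3, 1, all ≤ ⌊15/2⌋ = 7.
No neighbour of 1 does as well, so 1 is the unique centroid.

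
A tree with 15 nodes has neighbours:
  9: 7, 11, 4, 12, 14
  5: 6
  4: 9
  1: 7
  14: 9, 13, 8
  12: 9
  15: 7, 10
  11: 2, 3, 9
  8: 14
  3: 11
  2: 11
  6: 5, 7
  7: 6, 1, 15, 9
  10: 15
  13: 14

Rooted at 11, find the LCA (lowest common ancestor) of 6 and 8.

9

Ancestors of 6 (toward the root): 6, 7, 9, 11.
Ancestors of 8: 8, 14, 9, 11.
The deepest node appearing in both lists is 9.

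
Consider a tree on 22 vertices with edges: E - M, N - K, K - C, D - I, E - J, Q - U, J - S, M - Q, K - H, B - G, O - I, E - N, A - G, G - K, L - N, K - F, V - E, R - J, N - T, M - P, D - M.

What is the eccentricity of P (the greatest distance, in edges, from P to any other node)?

6

Distances from P peak at 6, attained at B (A also at distance 6).
P-M-E-N-K-G-B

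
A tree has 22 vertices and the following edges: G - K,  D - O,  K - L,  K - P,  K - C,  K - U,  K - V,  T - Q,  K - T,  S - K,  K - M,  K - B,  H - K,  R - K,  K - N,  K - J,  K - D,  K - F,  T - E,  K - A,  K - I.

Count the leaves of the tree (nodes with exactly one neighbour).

19

Degree-1 nodes: A, B, C, E, F, G, H, I, J, L, M, N, O, P, Q, R, S, U, V — 19 of them.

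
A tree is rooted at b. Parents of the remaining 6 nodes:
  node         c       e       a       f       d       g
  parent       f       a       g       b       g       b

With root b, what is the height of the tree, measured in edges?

The longest root-to-leaf path is b–g–a–e (3 edges).

3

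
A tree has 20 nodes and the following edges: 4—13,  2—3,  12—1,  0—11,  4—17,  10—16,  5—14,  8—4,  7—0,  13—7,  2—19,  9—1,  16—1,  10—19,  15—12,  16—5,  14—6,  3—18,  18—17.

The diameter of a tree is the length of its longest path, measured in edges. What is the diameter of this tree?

A longest path is 6-14-5-16-10-19-2-3-18-17-4-13-7-0-11, with 14 edges.

14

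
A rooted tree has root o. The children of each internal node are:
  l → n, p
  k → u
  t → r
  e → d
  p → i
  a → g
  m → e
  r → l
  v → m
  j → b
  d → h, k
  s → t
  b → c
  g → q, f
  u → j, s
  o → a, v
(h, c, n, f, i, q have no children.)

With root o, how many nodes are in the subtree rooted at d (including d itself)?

Descendants of d (including itself): d, k, h, u, j, s, b, t, c, r, l, n, p, i. That's 14.

14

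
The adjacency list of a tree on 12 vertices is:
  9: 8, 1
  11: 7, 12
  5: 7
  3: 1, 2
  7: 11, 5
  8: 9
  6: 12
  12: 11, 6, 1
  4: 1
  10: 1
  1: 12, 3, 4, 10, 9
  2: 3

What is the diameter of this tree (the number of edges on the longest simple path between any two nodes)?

6

Starting from 5, a farthest node is 8 at distance 6.
One longest path: 5–7–11–12–1–9–8.
So the diameter is 6.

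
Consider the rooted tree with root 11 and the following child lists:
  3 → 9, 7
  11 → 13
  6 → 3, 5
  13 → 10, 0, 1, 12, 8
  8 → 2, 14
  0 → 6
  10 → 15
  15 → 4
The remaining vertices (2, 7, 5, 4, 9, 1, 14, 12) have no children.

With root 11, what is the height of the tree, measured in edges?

5

7 sits deepest: 11-13-0-6-3-7 — 5 edges from the root.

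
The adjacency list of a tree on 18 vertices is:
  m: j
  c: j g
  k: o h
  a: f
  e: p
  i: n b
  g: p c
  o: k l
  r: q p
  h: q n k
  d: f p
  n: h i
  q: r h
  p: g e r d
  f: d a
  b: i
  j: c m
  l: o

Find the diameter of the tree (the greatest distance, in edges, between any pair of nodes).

A longest path is b–i–n–h–q–r–p–g–c–j–m, with 10 edges.

10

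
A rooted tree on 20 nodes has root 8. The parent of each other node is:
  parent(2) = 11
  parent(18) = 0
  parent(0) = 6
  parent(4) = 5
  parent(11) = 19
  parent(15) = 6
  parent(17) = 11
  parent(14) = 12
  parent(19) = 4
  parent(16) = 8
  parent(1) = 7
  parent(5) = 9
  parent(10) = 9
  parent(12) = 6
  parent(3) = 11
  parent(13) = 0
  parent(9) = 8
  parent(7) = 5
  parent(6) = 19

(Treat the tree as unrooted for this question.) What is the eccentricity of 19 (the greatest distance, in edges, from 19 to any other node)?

Distances from 19 peak at 5, attained at 16.
19 – 4 – 5 – 9 – 8 – 16

5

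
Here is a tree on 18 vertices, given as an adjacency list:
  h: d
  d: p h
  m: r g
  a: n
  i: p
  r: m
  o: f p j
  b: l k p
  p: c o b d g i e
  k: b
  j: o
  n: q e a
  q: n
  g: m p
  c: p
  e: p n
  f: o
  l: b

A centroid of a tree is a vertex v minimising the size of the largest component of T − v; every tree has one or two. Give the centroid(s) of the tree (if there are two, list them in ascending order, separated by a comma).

p

Removing p splits the tree into components of sizes 4, 3, 3, 3, 2, 1, 1; the largest is 4 ≤ ⌊18/2⌋ = 9.
Every other node leaves some component of size > 9, so the centroid is unique.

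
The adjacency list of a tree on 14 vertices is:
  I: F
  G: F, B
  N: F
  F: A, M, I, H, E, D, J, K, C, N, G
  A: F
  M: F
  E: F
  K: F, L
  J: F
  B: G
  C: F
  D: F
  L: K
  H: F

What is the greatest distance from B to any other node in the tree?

4

The node farthest from B is L, via B – G – F – K – L — 4 edges.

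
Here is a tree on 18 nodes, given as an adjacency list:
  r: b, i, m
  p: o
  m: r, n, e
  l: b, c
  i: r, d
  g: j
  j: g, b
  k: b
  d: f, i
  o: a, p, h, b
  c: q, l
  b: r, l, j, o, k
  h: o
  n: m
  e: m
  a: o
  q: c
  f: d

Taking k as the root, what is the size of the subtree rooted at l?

3

l's subtree: {l, c, q}, size 3.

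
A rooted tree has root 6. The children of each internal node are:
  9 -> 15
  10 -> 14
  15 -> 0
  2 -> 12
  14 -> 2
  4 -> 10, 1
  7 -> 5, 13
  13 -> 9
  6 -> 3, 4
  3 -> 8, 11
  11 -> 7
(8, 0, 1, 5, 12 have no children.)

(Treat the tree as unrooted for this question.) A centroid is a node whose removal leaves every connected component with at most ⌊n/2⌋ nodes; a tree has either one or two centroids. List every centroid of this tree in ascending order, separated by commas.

3

If 3 is removed the pieces have sizes 7, 7, 1, all ≤ ⌊16/2⌋ = 8.
No neighbour of 3 does as well, so 3 is the unique centroid.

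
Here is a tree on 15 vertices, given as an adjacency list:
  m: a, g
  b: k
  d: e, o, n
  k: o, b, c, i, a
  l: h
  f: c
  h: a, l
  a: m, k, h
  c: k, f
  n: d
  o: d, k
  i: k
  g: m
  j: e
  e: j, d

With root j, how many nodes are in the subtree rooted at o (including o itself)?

o's subtree: {o, k, c, b, i, a, f, h, m, l, g}, size 11.

11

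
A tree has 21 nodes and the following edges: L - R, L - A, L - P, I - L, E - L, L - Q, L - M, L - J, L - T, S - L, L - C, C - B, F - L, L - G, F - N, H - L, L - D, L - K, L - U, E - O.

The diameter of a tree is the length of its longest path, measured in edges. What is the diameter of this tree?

4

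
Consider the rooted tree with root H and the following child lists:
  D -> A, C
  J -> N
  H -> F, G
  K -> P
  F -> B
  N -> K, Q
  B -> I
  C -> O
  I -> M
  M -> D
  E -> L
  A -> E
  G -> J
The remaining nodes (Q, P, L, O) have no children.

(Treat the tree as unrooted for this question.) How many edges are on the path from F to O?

6

F–B–I–M–D–C–O: 6 edges.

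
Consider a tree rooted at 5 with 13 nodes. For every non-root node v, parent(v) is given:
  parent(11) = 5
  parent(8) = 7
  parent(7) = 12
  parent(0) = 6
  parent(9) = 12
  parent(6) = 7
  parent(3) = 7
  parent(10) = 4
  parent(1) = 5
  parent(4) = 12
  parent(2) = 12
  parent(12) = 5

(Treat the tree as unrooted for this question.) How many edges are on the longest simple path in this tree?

A longest path is 0 – 6 – 7 – 12 – 5 – 1, with 5 edges.

5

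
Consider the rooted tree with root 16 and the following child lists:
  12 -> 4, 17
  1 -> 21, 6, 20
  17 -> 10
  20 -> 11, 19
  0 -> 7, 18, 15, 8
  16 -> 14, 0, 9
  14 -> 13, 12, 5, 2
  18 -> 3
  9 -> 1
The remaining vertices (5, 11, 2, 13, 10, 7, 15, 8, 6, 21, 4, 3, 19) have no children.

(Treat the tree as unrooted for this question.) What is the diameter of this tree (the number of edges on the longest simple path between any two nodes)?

8

A longest path is 19-20-1-9-16-14-12-17-10, with 8 edges.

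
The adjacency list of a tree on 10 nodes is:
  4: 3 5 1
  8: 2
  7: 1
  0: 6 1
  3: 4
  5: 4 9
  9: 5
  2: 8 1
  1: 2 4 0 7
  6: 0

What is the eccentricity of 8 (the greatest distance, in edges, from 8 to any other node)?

Distances from 8 peak at 5, attained at 9.
8–2–1–4–5–9

5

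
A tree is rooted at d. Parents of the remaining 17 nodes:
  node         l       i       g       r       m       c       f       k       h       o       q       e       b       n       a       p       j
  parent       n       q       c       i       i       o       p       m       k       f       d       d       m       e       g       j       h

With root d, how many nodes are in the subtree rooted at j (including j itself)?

j's subtree: {j, p, f, o, c, g, a}, size 7.

7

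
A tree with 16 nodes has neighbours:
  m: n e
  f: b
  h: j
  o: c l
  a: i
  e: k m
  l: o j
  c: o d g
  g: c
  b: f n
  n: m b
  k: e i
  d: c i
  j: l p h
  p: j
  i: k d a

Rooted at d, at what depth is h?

5

Path from d to h: d – c – o – l – j – h, which has 5 edges.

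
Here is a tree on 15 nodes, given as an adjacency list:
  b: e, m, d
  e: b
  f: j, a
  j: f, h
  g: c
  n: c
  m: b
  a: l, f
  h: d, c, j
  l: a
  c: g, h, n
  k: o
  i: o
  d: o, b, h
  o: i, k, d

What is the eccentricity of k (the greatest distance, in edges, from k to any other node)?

Distances from k peak at 7, attained at l.
k-o-d-h-j-f-a-l

7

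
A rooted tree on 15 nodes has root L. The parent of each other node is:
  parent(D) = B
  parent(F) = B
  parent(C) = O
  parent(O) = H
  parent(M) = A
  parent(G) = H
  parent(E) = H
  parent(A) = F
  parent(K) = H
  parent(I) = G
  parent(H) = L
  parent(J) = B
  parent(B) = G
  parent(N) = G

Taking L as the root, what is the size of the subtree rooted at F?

F's subtree: {F, A, M}, size 3.

3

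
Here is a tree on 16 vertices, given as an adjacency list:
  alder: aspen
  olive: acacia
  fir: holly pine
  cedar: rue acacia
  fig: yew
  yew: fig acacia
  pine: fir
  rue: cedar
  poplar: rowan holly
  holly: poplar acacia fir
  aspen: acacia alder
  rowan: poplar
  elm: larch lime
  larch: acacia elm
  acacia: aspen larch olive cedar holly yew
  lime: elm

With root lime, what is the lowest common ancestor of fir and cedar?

Ancestors of fir (toward the root): fir, holly, acacia, larch, elm, lime.
Ancestors of cedar: cedar, acacia, larch, elm, lime.
The deepest node appearing in both lists is acacia.

acacia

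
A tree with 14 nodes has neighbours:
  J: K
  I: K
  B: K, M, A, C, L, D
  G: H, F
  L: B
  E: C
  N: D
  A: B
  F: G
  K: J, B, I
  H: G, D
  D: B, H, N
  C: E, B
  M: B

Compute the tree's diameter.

6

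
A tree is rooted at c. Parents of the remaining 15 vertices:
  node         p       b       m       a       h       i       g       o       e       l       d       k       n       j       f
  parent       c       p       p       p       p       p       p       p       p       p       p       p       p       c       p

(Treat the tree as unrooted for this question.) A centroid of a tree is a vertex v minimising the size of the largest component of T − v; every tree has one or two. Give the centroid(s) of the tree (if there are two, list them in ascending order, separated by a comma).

Removing p splits the tree into components of sizes 2, 1, 1, 1, 1, 1, 1, 1, 1, 1, 1, 1, 1, 1; the largest is 2 ≤ ⌊16/2⌋ = 8.
No neighbour of p does as well, so p is the unique centroid.

p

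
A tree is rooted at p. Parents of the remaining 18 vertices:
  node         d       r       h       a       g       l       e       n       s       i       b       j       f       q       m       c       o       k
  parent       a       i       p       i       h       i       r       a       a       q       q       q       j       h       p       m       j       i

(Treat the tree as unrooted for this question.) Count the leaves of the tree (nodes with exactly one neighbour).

11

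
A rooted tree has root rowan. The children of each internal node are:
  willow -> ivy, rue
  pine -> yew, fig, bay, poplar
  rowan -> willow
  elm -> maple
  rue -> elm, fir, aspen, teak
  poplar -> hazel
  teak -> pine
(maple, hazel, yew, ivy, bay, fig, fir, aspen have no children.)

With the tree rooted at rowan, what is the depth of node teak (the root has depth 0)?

3

Path from rowan to teak: rowan → willow → rue → teak, which has 3 edges.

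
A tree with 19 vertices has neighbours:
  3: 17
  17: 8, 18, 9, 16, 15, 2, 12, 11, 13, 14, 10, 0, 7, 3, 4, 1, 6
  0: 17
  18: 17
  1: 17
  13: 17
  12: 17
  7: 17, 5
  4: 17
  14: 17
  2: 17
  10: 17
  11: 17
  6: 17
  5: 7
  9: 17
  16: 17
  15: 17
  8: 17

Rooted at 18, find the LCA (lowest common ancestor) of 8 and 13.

17

8's ancestor chain is 8, 17, 18 and 13's is 13, 17, 18; they first meet at 17.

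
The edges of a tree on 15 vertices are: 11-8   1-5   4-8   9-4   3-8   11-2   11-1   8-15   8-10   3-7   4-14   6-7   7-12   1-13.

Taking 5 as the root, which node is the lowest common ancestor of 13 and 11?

13's ancestor chain is 13, 1, 5 and 11's is 11, 1, 5; they first meet at 1.

1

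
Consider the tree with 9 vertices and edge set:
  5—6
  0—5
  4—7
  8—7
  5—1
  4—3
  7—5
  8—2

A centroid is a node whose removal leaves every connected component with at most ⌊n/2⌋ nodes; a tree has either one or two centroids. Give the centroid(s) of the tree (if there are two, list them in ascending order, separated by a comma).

7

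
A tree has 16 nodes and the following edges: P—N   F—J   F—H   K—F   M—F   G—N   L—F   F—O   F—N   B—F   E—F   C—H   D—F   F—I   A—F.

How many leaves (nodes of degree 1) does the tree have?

The leaves are A, B, C, D, E, G, I, J, K, L, M, O, P.
That is 13 leaves.

13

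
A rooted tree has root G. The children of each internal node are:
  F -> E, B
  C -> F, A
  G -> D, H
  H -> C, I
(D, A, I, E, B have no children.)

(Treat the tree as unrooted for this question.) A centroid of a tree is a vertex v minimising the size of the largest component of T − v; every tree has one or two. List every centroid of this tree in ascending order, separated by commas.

Delete C: the remaining components have sizes 4, 3, 1. Max 4 ≤ 4, so C is a centroid.
No neighbour of C does as well, so C is the unique centroid.

C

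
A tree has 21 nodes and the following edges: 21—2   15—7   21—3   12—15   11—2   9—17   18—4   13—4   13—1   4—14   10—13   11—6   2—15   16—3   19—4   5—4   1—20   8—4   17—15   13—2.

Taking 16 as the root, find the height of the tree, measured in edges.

6

19 sits deepest: 16 – 3 – 21 – 2 – 13 – 4 – 19 — 6 edges from the root.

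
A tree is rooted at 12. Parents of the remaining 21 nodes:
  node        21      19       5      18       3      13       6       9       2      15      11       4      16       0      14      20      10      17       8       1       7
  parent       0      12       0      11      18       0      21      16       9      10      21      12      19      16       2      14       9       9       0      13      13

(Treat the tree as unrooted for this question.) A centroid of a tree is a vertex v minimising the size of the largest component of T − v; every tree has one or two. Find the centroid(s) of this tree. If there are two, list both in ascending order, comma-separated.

Delete 0: the remaining components have sizes 11, 5, 3, 1, 1. Max 11 ≤ 11, so 0 is a centroid.
16 is adjacent to 0 and is also a centroid (the largest component after removing it is likewise 11).

0, 16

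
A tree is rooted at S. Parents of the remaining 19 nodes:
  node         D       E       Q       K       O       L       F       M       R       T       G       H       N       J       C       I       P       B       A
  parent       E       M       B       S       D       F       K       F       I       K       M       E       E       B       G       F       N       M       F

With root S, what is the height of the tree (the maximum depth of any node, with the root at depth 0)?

P sits deepest: S → K → F → M → E → N → P — 6 edges from the root.

6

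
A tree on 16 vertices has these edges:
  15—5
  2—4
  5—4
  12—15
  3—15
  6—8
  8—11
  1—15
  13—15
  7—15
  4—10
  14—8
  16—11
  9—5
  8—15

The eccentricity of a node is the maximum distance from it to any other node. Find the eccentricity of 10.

A farthest node from 10 is 16.
The path 10-4-5-15-8-11-16 has 6 edges.

6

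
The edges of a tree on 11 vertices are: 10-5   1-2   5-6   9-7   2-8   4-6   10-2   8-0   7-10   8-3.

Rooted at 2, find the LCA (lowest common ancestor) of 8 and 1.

Ancestors of 8 (toward the root): 8, 2.
Ancestors of 1: 1, 2.
The deepest node appearing in both lists is 2.

2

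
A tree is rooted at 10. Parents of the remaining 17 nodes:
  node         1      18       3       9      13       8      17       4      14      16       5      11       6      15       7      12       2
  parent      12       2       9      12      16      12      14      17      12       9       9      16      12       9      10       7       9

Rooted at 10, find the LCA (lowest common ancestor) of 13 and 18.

9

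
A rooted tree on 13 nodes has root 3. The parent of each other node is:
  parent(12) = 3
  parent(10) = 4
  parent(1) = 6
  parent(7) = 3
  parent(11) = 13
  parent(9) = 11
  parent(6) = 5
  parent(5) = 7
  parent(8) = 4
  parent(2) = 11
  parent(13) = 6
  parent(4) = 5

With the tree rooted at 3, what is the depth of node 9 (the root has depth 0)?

6

Path from 3 to 9: 3 → 7 → 5 → 6 → 13 → 11 → 9, which has 6 edges.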